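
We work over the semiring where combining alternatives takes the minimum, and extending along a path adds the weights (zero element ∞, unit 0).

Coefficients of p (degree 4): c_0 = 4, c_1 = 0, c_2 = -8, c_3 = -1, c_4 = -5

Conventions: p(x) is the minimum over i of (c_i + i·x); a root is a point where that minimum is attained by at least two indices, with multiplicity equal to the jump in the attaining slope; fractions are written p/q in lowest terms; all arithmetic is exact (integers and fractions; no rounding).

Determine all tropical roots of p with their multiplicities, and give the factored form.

hull edge (i=0, c=4) to (i=2, c=-8): slope -6, span 2
hull edge (i=2, c=-8) to (i=4, c=-5): slope 3/2, span 2
Factored form: p(x) = -5 ⊗ (x ⊕ (-3/2)) ⊗ (x ⊕ (-3/2)) ⊗ (x ⊕ 6) ⊗ (x ⊕ 6)
Answer: roots = -3/2 (mult 2), 6 (mult 2)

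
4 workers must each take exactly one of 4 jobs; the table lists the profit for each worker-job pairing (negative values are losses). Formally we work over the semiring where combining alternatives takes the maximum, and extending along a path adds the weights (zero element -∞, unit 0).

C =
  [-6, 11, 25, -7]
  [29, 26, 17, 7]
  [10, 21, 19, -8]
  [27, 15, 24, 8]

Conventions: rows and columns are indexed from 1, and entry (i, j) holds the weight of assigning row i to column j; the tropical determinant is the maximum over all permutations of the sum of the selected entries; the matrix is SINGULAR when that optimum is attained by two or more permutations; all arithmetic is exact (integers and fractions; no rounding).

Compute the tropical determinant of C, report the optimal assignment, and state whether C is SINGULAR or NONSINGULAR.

σ = (1, 2, 3, 4): (-6) + 26 + 19 + 8 = 47
σ = (1, 2, 4, 3): (-6) + 26 + (-8) + 24 = 36
σ = (1, 3, 2, 4): (-6) + 17 + 21 + 8 = 40
σ = (1, 3, 4, 2): (-6) + 17 + (-8) + 15 = 18
σ = (1, 4, 2, 3): (-6) + 7 + 21 + 24 = 46
σ = (1, 4, 3, 2): (-6) + 7 + 19 + 15 = 35
σ = (2, 1, 3, 4): 11 + 29 + 19 + 8 = 67
σ = (2, 1, 4, 3): 11 + 29 + (-8) + 24 = 56
σ = (2, 3, 1, 4): 11 + 17 + 10 + 8 = 46
σ = (2, 3, 4, 1): 11 + 17 + (-8) + 27 = 47
σ = (2, 4, 1, 3): 11 + 7 + 10 + 24 = 52
σ = (2, 4, 3, 1): 11 + 7 + 19 + 27 = 64
σ = (3, 1, 2, 4): 25 + 29 + 21 + 8 = 83
σ = (3, 1, 4, 2): 25 + 29 + (-8) + 15 = 61
σ = (3, 2, 1, 4): 25 + 26 + 10 + 8 = 69
σ = (3, 2, 4, 1): 25 + 26 + (-8) + 27 = 70
σ = (3, 4, 1, 2): 25 + 7 + 10 + 15 = 57
σ = (3, 4, 2, 1): 25 + 7 + 21 + 27 = 80
σ = (4, 1, 2, 3): (-7) + 29 + 21 + 24 = 67
σ = (4, 1, 3, 2): (-7) + 29 + 19 + 15 = 56
σ = (4, 2, 1, 3): (-7) + 26 + 10 + 24 = 53
σ = (4, 2, 3, 1): (-7) + 26 + 19 + 27 = 65
σ = (4, 3, 1, 2): (-7) + 17 + 10 + 15 = 35
σ = (4, 3, 2, 1): (-7) + 17 + 21 + 27 = 58
Optimal value attained by: σ = (3, 1, 2, 4).
Answer: det⊕(C) = 83; verdict: NONSINGULAR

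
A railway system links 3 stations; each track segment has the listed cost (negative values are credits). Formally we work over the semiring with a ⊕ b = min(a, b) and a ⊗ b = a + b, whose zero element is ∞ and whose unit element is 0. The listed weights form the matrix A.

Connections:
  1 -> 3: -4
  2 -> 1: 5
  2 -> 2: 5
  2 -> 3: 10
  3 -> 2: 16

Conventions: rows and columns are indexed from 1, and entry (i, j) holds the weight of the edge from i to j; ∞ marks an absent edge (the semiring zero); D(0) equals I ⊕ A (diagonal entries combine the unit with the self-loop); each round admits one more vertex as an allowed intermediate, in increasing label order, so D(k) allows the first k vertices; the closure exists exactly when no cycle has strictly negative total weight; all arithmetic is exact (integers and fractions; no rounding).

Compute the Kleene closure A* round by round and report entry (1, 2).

D(0):
  [0, ∞, -4]
  [5, 0, 10]
  [∞, 16, 0]
D(1):
  [0, ∞, -4]
  [5, 0, 1]
  [∞, 16, 0]
D(2):
  [0, ∞, -4]
  [5, 0, 1]
  [21, 16, 0]
D(3):
  [0, 12, -4]
  [5, 0, 1]
  [21, 16, 0]
Answer: A*[1][2] = 12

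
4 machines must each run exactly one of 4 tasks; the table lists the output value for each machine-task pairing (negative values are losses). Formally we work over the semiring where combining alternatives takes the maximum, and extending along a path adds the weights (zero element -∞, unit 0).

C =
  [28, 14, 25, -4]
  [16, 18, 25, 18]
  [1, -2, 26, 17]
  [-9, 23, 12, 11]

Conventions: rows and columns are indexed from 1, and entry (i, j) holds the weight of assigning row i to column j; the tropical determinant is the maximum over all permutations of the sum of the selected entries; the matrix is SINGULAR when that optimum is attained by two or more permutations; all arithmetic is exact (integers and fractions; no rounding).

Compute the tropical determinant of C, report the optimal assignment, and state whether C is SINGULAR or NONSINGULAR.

σ = (1, 2, 3, 4): 28 + 18 + 26 + 11 = 83
σ = (1, 2, 4, 3): 28 + 18 + 17 + 12 = 75
σ = (1, 3, 2, 4): 28 + 25 + (-2) + 11 = 62
σ = (1, 3, 4, 2): 28 + 25 + 17 + 23 = 93
σ = (1, 4, 2, 3): 28 + 18 + (-2) + 12 = 56
σ = (1, 4, 3, 2): 28 + 18 + 26 + 23 = 95
σ = (2, 1, 3, 4): 14 + 16 + 26 + 11 = 67
σ = (2, 1, 4, 3): 14 + 16 + 17 + 12 = 59
σ = (2, 3, 1, 4): 14 + 25 + 1 + 11 = 51
σ = (2, 3, 4, 1): 14 + 25 + 17 + (-9) = 47
σ = (2, 4, 1, 3): 14 + 18 + 1 + 12 = 45
σ = (2, 4, 3, 1): 14 + 18 + 26 + (-9) = 49
σ = (3, 1, 2, 4): 25 + 16 + (-2) + 11 = 50
σ = (3, 1, 4, 2): 25 + 16 + 17 + 23 = 81
σ = (3, 2, 1, 4): 25 + 18 + 1 + 11 = 55
σ = (3, 2, 4, 1): 25 + 18 + 17 + (-9) = 51
σ = (3, 4, 1, 2): 25 + 18 + 1 + 23 = 67
σ = (3, 4, 2, 1): 25 + 18 + (-2) + (-9) = 32
σ = (4, 1, 2, 3): (-4) + 16 + (-2) + 12 = 22
σ = (4, 1, 3, 2): (-4) + 16 + 26 + 23 = 61
σ = (4, 2, 1, 3): (-4) + 18 + 1 + 12 = 27
σ = (4, 2, 3, 1): (-4) + 18 + 26 + (-9) = 31
σ = (4, 3, 1, 2): (-4) + 25 + 1 + 23 = 45
σ = (4, 3, 2, 1): (-4) + 25 + (-2) + (-9) = 10
Optimal value attained by: σ = (1, 4, 3, 2).
Answer: det⊕(C) = 95; verdict: NONSINGULAR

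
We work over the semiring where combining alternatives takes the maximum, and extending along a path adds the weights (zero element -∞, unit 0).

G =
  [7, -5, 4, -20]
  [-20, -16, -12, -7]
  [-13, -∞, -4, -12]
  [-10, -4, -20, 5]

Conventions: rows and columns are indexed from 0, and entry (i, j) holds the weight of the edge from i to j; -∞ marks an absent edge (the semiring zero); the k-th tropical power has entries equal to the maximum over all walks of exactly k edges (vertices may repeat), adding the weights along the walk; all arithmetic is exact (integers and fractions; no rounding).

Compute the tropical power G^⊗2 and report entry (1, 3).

G^⊗2:
  [14, 2, 11, -8]
  [-13, -11, -16, -2]
  [-6, -16, -8, -7]
  [-3, 1, -6, 10]
Key observation: the optimum is the walk 1->3->3, with weight (-7) + 5 = -2.
Optimal value attained by: walk 1->3->3.
Answer: (G^⊗2)[1][3] = -2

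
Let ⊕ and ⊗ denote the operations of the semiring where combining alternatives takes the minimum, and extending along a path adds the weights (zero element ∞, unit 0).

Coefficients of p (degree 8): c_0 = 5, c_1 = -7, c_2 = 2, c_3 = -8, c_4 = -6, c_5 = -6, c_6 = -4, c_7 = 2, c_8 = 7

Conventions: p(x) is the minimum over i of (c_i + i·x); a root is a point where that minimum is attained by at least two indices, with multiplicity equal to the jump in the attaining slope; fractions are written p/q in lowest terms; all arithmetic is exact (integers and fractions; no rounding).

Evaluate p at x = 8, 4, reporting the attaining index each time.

p(8) = min(5+0·8=5, -7+1·8=1, 2+2·8=18, -8+3·8=16, -6+4·8=26, -6+5·8=34, -4+6·8=44, 2+7·8=58, 7+8·8=71) = 1 (attained by i=1)
p(4) = min(5+0·4=5, -7+1·4=-3, 2+2·4=10, -8+3·4=4, -6+4·4=10, -6+5·4=14, -4+6·4=20, 2+7·4=30, 7+8·4=39) = -3 (attained by i=1)
Answer: p(8) = 1; p(4) = -3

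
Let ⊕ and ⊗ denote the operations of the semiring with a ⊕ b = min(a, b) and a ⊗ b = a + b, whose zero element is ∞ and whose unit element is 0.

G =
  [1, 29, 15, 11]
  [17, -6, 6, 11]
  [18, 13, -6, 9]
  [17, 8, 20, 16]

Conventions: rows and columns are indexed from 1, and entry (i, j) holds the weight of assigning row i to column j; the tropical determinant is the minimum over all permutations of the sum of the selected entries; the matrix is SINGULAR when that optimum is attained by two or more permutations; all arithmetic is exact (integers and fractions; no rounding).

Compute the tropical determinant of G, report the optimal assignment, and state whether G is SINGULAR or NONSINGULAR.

σ = (1, 2, 3, 4): 1 + (-6) + (-6) + 16 = 5
σ = (1, 2, 4, 3): 1 + (-6) + 9 + 20 = 24
σ = (1, 3, 2, 4): 1 + 6 + 13 + 16 = 36
σ = (1, 3, 4, 2): 1 + 6 + 9 + 8 = 24
σ = (1, 4, 2, 3): 1 + 11 + 13 + 20 = 45
σ = (1, 4, 3, 2): 1 + 11 + (-6) + 8 = 14
σ = (2, 1, 3, 4): 29 + 17 + (-6) + 16 = 56
σ = (2, 1, 4, 3): 29 + 17 + 9 + 20 = 75
σ = (2, 3, 1, 4): 29 + 6 + 18 + 16 = 69
σ = (2, 3, 4, 1): 29 + 6 + 9 + 17 = 61
σ = (2, 4, 1, 3): 29 + 11 + 18 + 20 = 78
σ = (2, 4, 3, 1): 29 + 11 + (-6) + 17 = 51
σ = (3, 1, 2, 4): 15 + 17 + 13 + 16 = 61
σ = (3, 1, 4, 2): 15 + 17 + 9 + 8 = 49
σ = (3, 2, 1, 4): 15 + (-6) + 18 + 16 = 43
σ = (3, 2, 4, 1): 15 + (-6) + 9 + 17 = 35
σ = (3, 4, 1, 2): 15 + 11 + 18 + 8 = 52
σ = (3, 4, 2, 1): 15 + 11 + 13 + 17 = 56
σ = (4, 1, 2, 3): 11 + 17 + 13 + 20 = 61
σ = (4, 1, 3, 2): 11 + 17 + (-6) + 8 = 30
σ = (4, 2, 1, 3): 11 + (-6) + 18 + 20 = 43
σ = (4, 2, 3, 1): 11 + (-6) + (-6) + 17 = 16
σ = (4, 3, 1, 2): 11 + 6 + 18 + 8 = 43
σ = (4, 3, 2, 1): 11 + 6 + 13 + 17 = 47
Optimal value attained by: σ = (1, 2, 3, 4).
Answer: det⊕(G) = 5; verdict: NONSINGULAR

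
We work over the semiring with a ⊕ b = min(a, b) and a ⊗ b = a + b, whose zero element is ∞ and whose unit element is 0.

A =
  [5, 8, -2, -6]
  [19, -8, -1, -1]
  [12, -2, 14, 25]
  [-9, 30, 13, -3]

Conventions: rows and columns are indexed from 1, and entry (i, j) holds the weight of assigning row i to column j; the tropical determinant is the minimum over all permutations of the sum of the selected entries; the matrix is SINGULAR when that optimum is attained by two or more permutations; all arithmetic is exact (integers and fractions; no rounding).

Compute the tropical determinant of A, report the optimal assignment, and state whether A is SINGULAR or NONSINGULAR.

σ = (1, 2, 3, 4): 5 + (-8) + 14 + (-3) = 8
σ = (1, 2, 4, 3): 5 + (-8) + 25 + 13 = 35
σ = (1, 3, 2, 4): 5 + (-1) + (-2) + (-3) = -1
σ = (1, 3, 4, 2): 5 + (-1) + 25 + 30 = 59
σ = (1, 4, 2, 3): 5 + (-1) + (-2) + 13 = 15
σ = (1, 4, 3, 2): 5 + (-1) + 14 + 30 = 48
σ = (2, 1, 3, 4): 8 + 19 + 14 + (-3) = 38
σ = (2, 1, 4, 3): 8 + 19 + 25 + 13 = 65
σ = (2, 3, 1, 4): 8 + (-1) + 12 + (-3) = 16
σ = (2, 3, 4, 1): 8 + (-1) + 25 + (-9) = 23
σ = (2, 4, 1, 3): 8 + (-1) + 12 + 13 = 32
σ = (2, 4, 3, 1): 8 + (-1) + 14 + (-9) = 12
σ = (3, 1, 2, 4): (-2) + 19 + (-2) + (-3) = 12
σ = (3, 1, 4, 2): (-2) + 19 + 25 + 30 = 72
σ = (3, 2, 1, 4): (-2) + (-8) + 12 + (-3) = -1
σ = (3, 2, 4, 1): (-2) + (-8) + 25 + (-9) = 6
σ = (3, 4, 1, 2): (-2) + (-1) + 12 + 30 = 39
σ = (3, 4, 2, 1): (-2) + (-1) + (-2) + (-9) = -14
σ = (4, 1, 2, 3): (-6) + 19 + (-2) + 13 = 24
σ = (4, 1, 3, 2): (-6) + 19 + 14 + 30 = 57
σ = (4, 2, 1, 3): (-6) + (-8) + 12 + 13 = 11
σ = (4, 2, 3, 1): (-6) + (-8) + 14 + (-9) = -9
σ = (4, 3, 1, 2): (-6) + (-1) + 12 + 30 = 35
σ = (4, 3, 2, 1): (-6) + (-1) + (-2) + (-9) = -18
Optimal value attained by: σ = (4, 3, 2, 1).
Answer: det⊕(A) = -18; verdict: NONSINGULAR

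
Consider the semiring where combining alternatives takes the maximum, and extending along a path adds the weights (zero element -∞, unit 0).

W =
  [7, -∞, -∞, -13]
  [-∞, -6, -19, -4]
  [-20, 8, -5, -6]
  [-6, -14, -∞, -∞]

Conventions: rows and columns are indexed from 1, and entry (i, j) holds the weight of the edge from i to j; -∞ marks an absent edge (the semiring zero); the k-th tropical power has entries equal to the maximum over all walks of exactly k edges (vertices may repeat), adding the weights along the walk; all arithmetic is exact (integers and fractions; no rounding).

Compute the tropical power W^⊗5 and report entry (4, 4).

W^⊗2:
  [14, -27, -∞, -6]
  [-10, -11, -24, -10]
  [-12, 3, -10, 4]
  [1, -20, -33, -18]
W^⊗3:
  [21, -20, -46, 1]
  [-3, -16, -29, -15]
  [-2, -2, -15, -1]
  [8, -25, -38, -12]
W^⊗4:
  [28, -13, -39, 8]
  [4, -21, -34, -16]
  [5, -7, -20, -6]
  [15, -26, -43, -5]
W^⊗5:
  [35, -6, -32, 15]
  [11, -26, -39, -9]
  [12, -12, -25, -8]
  [22, -19, -45, 2]
Key observation: the optimum is the walk 4->1->1->1->1->4, with weight (-6) + 7 + 7 + 7 + (-13) = 2.
Optimal value attained by: walk 4->1->1->1->1->4.
Answer: (W^⊗5)[4][4] = 2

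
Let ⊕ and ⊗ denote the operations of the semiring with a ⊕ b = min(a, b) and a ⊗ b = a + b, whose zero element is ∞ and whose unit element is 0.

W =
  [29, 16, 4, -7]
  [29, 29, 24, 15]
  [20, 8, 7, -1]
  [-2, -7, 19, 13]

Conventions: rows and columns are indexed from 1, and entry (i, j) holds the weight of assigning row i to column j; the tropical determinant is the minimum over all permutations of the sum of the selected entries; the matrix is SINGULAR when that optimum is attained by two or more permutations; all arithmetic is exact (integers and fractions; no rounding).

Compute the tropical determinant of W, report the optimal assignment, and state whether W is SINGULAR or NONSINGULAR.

σ = (1, 2, 3, 4): 29 + 29 + 7 + 13 = 78
σ = (1, 2, 4, 3): 29 + 29 + (-1) + 19 = 76
σ = (1, 3, 2, 4): 29 + 24 + 8 + 13 = 74
σ = (1, 3, 4, 2): 29 + 24 + (-1) + (-7) = 45
σ = (1, 4, 2, 3): 29 + 15 + 8 + 19 = 71
σ = (1, 4, 3, 2): 29 + 15 + 7 + (-7) = 44
σ = (2, 1, 3, 4): 16 + 29 + 7 + 13 = 65
σ = (2, 1, 4, 3): 16 + 29 + (-1) + 19 = 63
σ = (2, 3, 1, 4): 16 + 24 + 20 + 13 = 73
σ = (2, 3, 4, 1): 16 + 24 + (-1) + (-2) = 37
σ = (2, 4, 1, 3): 16 + 15 + 20 + 19 = 70
σ = (2, 4, 3, 1): 16 + 15 + 7 + (-2) = 36
σ = (3, 1, 2, 4): 4 + 29 + 8 + 13 = 54
σ = (3, 1, 4, 2): 4 + 29 + (-1) + (-7) = 25
σ = (3, 2, 1, 4): 4 + 29 + 20 + 13 = 66
σ = (3, 2, 4, 1): 4 + 29 + (-1) + (-2) = 30
σ = (3, 4, 1, 2): 4 + 15 + 20 + (-7) = 32
σ = (3, 4, 2, 1): 4 + 15 + 8 + (-2) = 25
σ = (4, 1, 2, 3): (-7) + 29 + 8 + 19 = 49
σ = (4, 1, 3, 2): (-7) + 29 + 7 + (-7) = 22
σ = (4, 2, 1, 3): (-7) + 29 + 20 + 19 = 61
σ = (4, 2, 3, 1): (-7) + 29 + 7 + (-2) = 27
σ = (4, 3, 1, 2): (-7) + 24 + 20 + (-7) = 30
σ = (4, 3, 2, 1): (-7) + 24 + 8 + (-2) = 23
Optimal value attained by: σ = (4, 1, 3, 2).
Answer: det⊕(W) = 22; verdict: NONSINGULAR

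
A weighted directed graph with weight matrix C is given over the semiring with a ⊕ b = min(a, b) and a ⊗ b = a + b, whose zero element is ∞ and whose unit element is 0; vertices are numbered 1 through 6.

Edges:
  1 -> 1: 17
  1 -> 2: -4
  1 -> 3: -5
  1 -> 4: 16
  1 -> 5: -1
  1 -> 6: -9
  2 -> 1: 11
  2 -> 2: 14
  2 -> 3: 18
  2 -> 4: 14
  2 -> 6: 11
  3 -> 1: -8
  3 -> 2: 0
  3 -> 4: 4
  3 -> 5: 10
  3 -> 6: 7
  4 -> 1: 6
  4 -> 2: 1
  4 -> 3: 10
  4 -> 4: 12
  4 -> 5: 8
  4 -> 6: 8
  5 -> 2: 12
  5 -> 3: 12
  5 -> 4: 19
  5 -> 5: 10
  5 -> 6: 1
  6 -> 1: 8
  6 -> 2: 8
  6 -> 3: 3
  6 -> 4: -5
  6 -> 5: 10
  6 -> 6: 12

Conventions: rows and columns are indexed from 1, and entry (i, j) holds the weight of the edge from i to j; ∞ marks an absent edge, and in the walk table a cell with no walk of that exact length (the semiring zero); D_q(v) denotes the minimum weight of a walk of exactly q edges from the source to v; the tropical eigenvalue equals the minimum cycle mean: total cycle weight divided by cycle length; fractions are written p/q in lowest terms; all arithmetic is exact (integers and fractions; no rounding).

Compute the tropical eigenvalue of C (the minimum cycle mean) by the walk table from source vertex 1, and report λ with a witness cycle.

q=0: [0, ∞, ∞, ∞, ∞, ∞]
q=1: [17, -4, -5, 16, -1, -9]
q=2: [-13, -5, -6, -14, 1, 0]
q=3: [-14, -17, -18, -5, -14, -22]
q=4: [-26, -18, -19, -27, -15, -23]
q=5: [-27, -30, -31, -28, -27, -35]
q=6: [-39, -31, -32, -40, -28, -36]
Optimal cycle mean attained by: cycle 1->3->1, total (-5) + (-8), length 2.
Answer: λ = -13/2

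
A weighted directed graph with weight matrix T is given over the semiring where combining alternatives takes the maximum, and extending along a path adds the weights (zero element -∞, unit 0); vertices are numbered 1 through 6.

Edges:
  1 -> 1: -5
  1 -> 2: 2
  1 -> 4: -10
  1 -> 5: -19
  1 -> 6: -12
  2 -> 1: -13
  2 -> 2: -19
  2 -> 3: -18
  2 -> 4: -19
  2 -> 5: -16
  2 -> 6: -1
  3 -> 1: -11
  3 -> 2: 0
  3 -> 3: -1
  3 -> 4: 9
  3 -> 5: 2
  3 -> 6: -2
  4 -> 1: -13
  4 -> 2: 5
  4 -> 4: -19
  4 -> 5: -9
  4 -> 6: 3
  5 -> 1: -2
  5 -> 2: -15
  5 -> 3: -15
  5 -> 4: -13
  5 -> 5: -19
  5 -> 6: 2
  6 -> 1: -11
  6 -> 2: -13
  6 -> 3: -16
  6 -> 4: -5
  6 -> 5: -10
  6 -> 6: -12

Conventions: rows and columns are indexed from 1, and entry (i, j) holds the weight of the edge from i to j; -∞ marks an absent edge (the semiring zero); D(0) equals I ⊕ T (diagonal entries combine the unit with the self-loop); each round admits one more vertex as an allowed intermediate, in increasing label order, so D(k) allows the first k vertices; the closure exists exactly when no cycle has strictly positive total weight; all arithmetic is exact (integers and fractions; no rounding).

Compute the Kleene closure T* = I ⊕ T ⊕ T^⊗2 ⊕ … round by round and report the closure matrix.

D(0):
  [0, 2, -∞, -10, -19, -12]
  [-13, 0, -18, -19, -16, -1]
  [-11, 0, 0, 9, 2, -2]
  [-13, 5, -∞, 0, -9, 3]
  [-2, -15, -15, -13, 0, 2]
  [-11, -13, -16, -5, -10, 0]
D(1):
  [0, 2, -∞, -10, -19, -12]
  [-13, 0, -18, -19, -16, -1]
  [-11, 0, 0, 9, 2, -2]
  [-13, 5, -∞, 0, -9, 3]
  [-2, 0, -15, -12, 0, 2]
  [-11, -9, -16, -5, -10, 0]
D(2):
  [0, 2, -16, -10, -14, 1]
  [-13, 0, -18, -19, -16, -1]
  [-11, 0, 0, 9, 2, -1]
  [-8, 5, -13, 0, -9, 4]
  [-2, 0, -15, -12, 0, 2]
  [-11, -9, -16, -5, -10, 0]
D(3):
  [0, 2, -16, -7, -14, 1]
  [-13, 0, -18, -9, -16, -1]
  [-11, 0, 0, 9, 2, -1]
  [-8, 5, -13, 0, -9, 4]
  [-2, 0, -15, -6, 0, 2]
  [-11, -9, -16, -5, -10, 0]
D(4):
  [0, 2, -16, -7, -14, 1]
  [-13, 0, -18, -9, -16, -1]
  [1, 14, 0, 9, 2, 13]
  [-8, 5, -13, 0, -9, 4]
  [-2, 0, -15, -6, 0, 2]
  [-11, 0, -16, -5, -10, 0]
D(5):
  [0, 2, -16, -7, -14, 1]
  [-13, 0, -18, -9, -16, -1]
  [1, 14, 0, 9, 2, 13]
  [-8, 5, -13, 0, -9, 4]
  [-2, 0, -15, -6, 0, 2]
  [-11, 0, -16, -5, -10, 0]
D(6):
  [0, 2, -15, -4, -9, 1]
  [-12, 0, -17, -6, -11, -1]
  [2, 14, 0, 9, 3, 13]
  [-7, 5, -12, 0, -6, 4]
  [-2, 2, -14, -3, 0, 2]
  [-11, 0, -16, -5, -10, 0]
Answer: T* = [[0, 2, -15, -4, -9, 1], [-12, 0, -17, -6, -11, -1], [2, 14, 0, 9, 3, 13], [-7, 5, -12, 0, -6, 4], [-2, 2, -14, -3, 0, 2], [-11, 0, -16, -5, -10, 0]]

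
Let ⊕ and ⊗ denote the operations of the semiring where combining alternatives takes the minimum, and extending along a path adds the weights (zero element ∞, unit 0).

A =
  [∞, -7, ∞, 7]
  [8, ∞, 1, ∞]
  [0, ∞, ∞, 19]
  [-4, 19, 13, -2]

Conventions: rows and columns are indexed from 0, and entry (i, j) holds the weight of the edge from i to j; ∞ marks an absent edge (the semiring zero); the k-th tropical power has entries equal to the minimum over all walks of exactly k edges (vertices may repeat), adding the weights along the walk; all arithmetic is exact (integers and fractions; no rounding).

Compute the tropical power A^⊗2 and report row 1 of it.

A^⊗2:
  [1, 26, -6, 5]
  [1, 1, ∞, 15]
  [15, -7, 32, 7]
  [-6, -11, 11, -4]
Answer: row 1 of A^⊗2 = [1, 1, ∞, 15]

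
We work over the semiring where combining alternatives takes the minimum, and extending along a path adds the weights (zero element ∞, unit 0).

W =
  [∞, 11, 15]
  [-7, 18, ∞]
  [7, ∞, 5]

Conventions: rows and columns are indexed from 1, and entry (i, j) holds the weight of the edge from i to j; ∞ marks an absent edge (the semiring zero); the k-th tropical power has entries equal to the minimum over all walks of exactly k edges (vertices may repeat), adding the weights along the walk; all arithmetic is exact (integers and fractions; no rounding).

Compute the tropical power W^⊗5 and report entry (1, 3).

W^⊗2:
  [4, 29, 20]
  [11, 4, 8]
  [12, 18, 10]
W^⊗3:
  [22, 15, 19]
  [-3, 22, 13]
  [11, 23, 15]
W^⊗4:
  [8, 33, 24]
  [15, 8, 12]
  [16, 22, 20]
W^⊗5:
  [26, 19, 23]
  [1, 26, 17]
  [15, 27, 25]
Key observation: the optimum is the walk 1->2->1->2->1->3, with weight 11 + (-7) + 11 + (-7) + 15 = 23.
Optimal value attained by: walk 1->2->1->2->1->3.
Answer: (W^⊗5)[1][3] = 23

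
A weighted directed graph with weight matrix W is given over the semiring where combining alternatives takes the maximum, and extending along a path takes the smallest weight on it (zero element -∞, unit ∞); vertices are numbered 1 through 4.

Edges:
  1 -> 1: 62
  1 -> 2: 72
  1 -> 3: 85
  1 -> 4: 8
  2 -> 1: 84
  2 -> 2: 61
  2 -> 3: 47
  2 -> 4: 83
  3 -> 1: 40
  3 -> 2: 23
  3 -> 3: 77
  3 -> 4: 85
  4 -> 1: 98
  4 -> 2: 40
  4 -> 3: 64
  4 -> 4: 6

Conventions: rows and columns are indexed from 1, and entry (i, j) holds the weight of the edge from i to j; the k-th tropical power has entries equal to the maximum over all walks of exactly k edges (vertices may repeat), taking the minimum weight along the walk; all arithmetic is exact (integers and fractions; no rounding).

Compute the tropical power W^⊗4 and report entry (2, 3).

W^⊗2:
  [72, 62, 77, 85]
  [83, 72, 84, 61]
  [85, 40, 77, 77]
  [62, 72, 85, 64]
W^⊗3:
  [85, 72, 77, 77]
  [72, 72, 83, 84]
  [77, 72, 85, 77]
  [72, 62, 77, 85]
W^⊗4:
  [77, 72, 85, 77]
  [84, 72, 77, 83]
  [77, 72, 77, 85]
  [85, 72, 77, 77]
Key observation: the optimum is the walk 2->1->3->3->3, with weight 84 min 85 min 77 min 77 = 77.
Optimal value attained by: walk 2->1->3->3->3.
Answer: (W^⊗4)[2][3] = 77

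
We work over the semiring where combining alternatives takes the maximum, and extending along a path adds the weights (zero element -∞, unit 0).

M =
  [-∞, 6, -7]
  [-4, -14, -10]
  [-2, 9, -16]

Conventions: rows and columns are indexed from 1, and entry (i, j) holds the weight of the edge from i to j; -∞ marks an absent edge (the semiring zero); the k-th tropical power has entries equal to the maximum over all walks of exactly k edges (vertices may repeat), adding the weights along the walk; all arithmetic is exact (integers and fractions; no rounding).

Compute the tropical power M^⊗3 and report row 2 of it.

M^⊗2:
  [2, 2, -4]
  [-12, 2, -11]
  [5, 4, -1]
M^⊗3:
  [-2, 8, -5]
  [-2, -2, -8]
  [0, 11, -2]
Answer: row 2 of M^⊗3 = [-2, -2, -8]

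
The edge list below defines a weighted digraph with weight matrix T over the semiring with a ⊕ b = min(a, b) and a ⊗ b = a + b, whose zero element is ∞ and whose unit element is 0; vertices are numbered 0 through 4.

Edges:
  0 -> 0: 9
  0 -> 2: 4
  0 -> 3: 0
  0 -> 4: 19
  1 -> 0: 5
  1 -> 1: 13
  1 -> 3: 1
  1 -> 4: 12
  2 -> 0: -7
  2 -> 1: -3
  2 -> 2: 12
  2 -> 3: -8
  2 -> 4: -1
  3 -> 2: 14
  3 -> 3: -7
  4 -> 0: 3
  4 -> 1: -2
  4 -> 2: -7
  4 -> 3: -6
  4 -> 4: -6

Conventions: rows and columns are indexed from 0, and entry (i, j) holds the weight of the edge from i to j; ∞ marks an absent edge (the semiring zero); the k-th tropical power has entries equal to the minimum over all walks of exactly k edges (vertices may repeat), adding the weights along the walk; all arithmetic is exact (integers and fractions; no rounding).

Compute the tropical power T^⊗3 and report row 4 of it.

T^⊗2:
  [-3, 1, 12, -7, 3]
  [14, 10, 5, -6, 6]
  [2, -3, -8, -15, -7]
  [7, 11, 7, -14, 13]
  [-14, -10, -13, -15, -12]
T^⊗3:
  [5, 1, -4, -14, -3]
  [-2, 2, -1, -13, 0]
  [-15, -11, -14, -22, -13]
  [0, 4, 0, -21, 6]
  [-20, -16, -19, -22, -18]
Answer: row 4 of T^⊗3 = [-20, -16, -19, -22, -18]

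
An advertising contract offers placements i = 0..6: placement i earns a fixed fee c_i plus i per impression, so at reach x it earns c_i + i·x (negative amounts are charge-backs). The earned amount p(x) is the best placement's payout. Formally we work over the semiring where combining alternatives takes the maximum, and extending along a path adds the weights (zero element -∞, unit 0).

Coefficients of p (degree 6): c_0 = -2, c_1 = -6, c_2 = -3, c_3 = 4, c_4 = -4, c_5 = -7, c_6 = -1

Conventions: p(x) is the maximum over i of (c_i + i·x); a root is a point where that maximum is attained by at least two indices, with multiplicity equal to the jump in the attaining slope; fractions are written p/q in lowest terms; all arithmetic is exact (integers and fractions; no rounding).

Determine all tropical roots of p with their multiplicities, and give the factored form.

hull edge (i=0, c=-2) to (i=3, c=4): slope 2, span 3
hull edge (i=3, c=4) to (i=6, c=-1): slope -5/3, span 3
Factored form: p(x) = -1 ⊗ (x ⊕ (-2)) ⊗ (x ⊕ (-2)) ⊗ (x ⊕ (-2)) ⊗ (x ⊕ 5/3) ⊗ (x ⊕ 5/3) ⊗ (x ⊕ 5/3)
Answer: roots = -2 (mult 3), 5/3 (mult 3)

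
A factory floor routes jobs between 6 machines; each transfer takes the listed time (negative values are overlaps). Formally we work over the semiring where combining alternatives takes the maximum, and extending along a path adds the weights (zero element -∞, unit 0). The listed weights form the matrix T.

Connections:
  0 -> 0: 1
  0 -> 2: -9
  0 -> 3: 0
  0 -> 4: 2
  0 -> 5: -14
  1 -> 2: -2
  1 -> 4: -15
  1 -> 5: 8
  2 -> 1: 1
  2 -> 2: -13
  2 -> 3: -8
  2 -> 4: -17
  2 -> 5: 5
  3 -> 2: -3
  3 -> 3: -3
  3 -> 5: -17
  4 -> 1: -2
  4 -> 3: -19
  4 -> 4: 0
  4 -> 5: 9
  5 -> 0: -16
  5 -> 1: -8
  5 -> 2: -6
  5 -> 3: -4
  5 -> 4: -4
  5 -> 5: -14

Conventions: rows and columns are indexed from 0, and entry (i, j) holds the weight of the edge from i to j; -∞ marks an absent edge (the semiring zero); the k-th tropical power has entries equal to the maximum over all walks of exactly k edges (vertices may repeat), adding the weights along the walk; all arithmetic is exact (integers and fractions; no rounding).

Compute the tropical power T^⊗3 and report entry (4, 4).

T^⊗2:
  [2, 0, -3, 1, 3, 11]
  [-8, 0, 2, 4, 4, 3]
  [-11, -3, -1, 1, 1, 9]
  [-33, -2, -6, -6, -20, 2]
  [-7, 1, 3, 5, 5, 9]
  [-15, -5, -7, -7, -4, 5]
T^⊗3:
  [3, 3, 5, 7, 7, 12]
  [-7, 3, 1, 1, 4, 13]
  [-7, 1, 3, 5, 5, 10]
  [-14, -5, -4, -2, -2, 6]
  [-6, 4, 3, 5, 5, 14]
  [-11, -3, -1, 1, 1, 5]
Key observation: the optimum is the walk 4->4->5->4, with weight 0 + 9 + (-4) = 5.
Optimal value attained by: walk 4->4->5->4.
Answer: (T^⊗3)[4][4] = 5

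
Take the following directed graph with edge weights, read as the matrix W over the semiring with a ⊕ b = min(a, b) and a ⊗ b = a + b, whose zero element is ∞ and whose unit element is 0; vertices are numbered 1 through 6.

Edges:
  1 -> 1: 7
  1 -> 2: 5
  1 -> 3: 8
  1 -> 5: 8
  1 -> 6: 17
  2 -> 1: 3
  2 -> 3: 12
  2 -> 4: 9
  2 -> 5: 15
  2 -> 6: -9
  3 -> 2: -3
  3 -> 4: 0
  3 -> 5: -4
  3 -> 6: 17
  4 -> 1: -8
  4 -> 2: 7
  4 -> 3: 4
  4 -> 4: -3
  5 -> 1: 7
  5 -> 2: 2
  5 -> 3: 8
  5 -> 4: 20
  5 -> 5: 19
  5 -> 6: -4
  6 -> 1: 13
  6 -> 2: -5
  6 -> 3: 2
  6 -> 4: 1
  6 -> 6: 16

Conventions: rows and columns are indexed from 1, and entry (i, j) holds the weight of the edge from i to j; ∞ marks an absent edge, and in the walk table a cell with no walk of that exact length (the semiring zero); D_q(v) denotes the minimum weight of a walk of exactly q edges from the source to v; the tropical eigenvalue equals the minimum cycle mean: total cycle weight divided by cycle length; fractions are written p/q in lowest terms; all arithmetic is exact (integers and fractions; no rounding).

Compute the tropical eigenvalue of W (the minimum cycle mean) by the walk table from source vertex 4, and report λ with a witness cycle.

q=0: [∞, ∞, ∞, 0, ∞, ∞]
q=1: [-8, 7, 4, -3, ∞, ∞]
q=2: [-11, -3, 0, -6, 0, -2]
q=3: [-14, -7, -3, -9, -4, -12]
q=4: [-17, -17, -10, -12, -7, -16]
q=5: [-20, -21, -14, -15, -14, -26]
q=6: [-23, -31, -24, -25, -18, -30]
Optimal cycle mean attained by: cycle 2->6->2, total (-9) + (-5), length 2.
Answer: λ = -7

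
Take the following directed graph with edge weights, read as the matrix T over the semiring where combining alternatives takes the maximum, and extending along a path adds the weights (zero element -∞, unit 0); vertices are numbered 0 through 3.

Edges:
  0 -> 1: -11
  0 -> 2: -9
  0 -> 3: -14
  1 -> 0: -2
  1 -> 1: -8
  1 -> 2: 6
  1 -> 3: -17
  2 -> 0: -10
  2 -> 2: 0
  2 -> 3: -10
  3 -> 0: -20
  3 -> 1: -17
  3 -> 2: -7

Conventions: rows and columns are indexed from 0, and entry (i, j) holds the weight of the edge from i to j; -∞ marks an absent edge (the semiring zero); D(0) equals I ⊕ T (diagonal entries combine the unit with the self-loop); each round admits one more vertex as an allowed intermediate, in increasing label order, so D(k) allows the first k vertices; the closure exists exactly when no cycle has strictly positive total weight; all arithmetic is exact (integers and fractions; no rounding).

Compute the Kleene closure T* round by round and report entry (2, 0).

D(0):
  [0, -11, -9, -14]
  [-2, 0, 6, -17]
  [-10, -∞, 0, -10]
  [-20, -17, -7, 0]
D(1):
  [0, -11, -9, -14]
  [-2, 0, 6, -16]
  [-10, -21, 0, -10]
  [-20, -17, -7, 0]
D(2):
  [0, -11, -5, -14]
  [-2, 0, 6, -16]
  [-10, -21, 0, -10]
  [-19, -17, -7, 0]
D(3):
  [0, -11, -5, -14]
  [-2, 0, 6, -4]
  [-10, -21, 0, -10]
  [-17, -17, -7, 0]
D(4):
  [0, -11, -5, -14]
  [-2, 0, 6, -4]
  [-10, -21, 0, -10]
  [-17, -17, -7, 0]
Answer: T*[2][0] = -10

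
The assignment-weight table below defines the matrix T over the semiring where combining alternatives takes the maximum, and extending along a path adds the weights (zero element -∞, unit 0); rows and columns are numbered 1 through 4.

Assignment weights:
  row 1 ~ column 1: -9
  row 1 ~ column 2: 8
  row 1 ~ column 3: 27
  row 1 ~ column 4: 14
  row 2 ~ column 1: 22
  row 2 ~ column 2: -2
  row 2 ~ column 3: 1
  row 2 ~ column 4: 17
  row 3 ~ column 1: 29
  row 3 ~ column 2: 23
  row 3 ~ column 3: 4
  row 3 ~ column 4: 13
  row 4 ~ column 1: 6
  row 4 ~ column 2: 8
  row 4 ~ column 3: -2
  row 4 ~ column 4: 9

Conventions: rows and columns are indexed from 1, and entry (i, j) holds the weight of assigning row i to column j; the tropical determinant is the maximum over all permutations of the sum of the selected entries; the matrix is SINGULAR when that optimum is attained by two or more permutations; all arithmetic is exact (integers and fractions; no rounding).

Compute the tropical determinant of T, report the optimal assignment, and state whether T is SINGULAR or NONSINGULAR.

σ = (1, 2, 3, 4): (-9) + (-2) + 4 + 9 = 2
σ = (1, 2, 4, 3): (-9) + (-2) + 13 + (-2) = 0
σ = (1, 3, 2, 4): (-9) + 1 + 23 + 9 = 24
σ = (1, 3, 4, 2): (-9) + 1 + 13 + 8 = 13
σ = (1, 4, 2, 3): (-9) + 17 + 23 + (-2) = 29
σ = (1, 4, 3, 2): (-9) + 17 + 4 + 8 = 20
σ = (2, 1, 3, 4): 8 + 22 + 4 + 9 = 43
σ = (2, 1, 4, 3): 8 + 22 + 13 + (-2) = 41
σ = (2, 3, 1, 4): 8 + 1 + 29 + 9 = 47
σ = (2, 3, 4, 1): 8 + 1 + 13 + 6 = 28
σ = (2, 4, 1, 3): 8 + 17 + 29 + (-2) = 52
σ = (2, 4, 3, 1): 8 + 17 + 4 + 6 = 35
σ = (3, 1, 2, 4): 27 + 22 + 23 + 9 = 81
σ = (3, 1, 4, 2): 27 + 22 + 13 + 8 = 70
σ = (3, 2, 1, 4): 27 + (-2) + 29 + 9 = 63
σ = (3, 2, 4, 1): 27 + (-2) + 13 + 6 = 44
σ = (3, 4, 1, 2): 27 + 17 + 29 + 8 = 81
σ = (3, 4, 2, 1): 27 + 17 + 23 + 6 = 73
σ = (4, 1, 2, 3): 14 + 22 + 23 + (-2) = 57
σ = (4, 1, 3, 2): 14 + 22 + 4 + 8 = 48
σ = (4, 2, 1, 3): 14 + (-2) + 29 + (-2) = 39
σ = (4, 2, 3, 1): 14 + (-2) + 4 + 6 = 22
σ = (4, 3, 1, 2): 14 + 1 + 29 + 8 = 52
σ = (4, 3, 2, 1): 14 + 1 + 23 + 6 = 44
Optimal value attained by: σ = (3, 1, 2, 4).
Answer: det⊕(T) = 81; verdict: SINGULAR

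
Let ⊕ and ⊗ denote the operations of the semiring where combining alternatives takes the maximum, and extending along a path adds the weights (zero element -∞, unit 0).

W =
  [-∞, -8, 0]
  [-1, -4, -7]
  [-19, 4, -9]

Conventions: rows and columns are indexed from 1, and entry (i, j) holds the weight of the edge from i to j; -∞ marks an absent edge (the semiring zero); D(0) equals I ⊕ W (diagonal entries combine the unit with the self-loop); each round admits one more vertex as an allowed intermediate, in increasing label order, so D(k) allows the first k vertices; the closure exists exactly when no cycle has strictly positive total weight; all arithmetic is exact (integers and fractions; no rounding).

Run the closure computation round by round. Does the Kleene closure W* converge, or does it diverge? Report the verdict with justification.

D(0):
  [0, -8, 0]
  [-1, 0, -7]
  [-19, 4, 0]
D(1):
  [0, -8, 0]
  [-1, 0, -1]
  [-19, 4, 0]
Detection: at round 2, diagonal entry (3, 3) turns strictly positive.
Key observation: the cycle 3->2->1->3 has total weight 4 + (-1) + 0, which is strictly positive.
Answer: DIVERGES — positive cycle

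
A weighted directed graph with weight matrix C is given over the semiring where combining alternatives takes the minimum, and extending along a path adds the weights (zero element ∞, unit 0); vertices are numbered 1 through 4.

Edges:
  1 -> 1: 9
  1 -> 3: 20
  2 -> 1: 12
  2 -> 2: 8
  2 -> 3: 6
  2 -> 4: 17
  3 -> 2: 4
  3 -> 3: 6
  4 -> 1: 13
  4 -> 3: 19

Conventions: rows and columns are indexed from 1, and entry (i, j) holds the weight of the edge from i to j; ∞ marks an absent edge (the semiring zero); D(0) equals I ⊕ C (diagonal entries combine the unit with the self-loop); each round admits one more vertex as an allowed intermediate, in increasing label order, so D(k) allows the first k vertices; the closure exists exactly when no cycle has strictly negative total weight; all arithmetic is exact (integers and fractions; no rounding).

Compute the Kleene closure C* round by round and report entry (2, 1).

D(0):
  [0, ∞, 20, ∞]
  [12, 0, 6, 17]
  [∞, 4, 0, ∞]
  [13, ∞, 19, 0]
D(1):
  [0, ∞, 20, ∞]
  [12, 0, 6, 17]
  [∞, 4, 0, ∞]
  [13, ∞, 19, 0]
D(2):
  [0, ∞, 20, ∞]
  [12, 0, 6, 17]
  [16, 4, 0, 21]
  [13, ∞, 19, 0]
D(3):
  [0, 24, 20, 41]
  [12, 0, 6, 17]
  [16, 4, 0, 21]
  [13, 23, 19, 0]
D(4):
  [0, 24, 20, 41]
  [12, 0, 6, 17]
  [16, 4, 0, 21]
  [13, 23, 19, 0]
Answer: C*[2][1] = 12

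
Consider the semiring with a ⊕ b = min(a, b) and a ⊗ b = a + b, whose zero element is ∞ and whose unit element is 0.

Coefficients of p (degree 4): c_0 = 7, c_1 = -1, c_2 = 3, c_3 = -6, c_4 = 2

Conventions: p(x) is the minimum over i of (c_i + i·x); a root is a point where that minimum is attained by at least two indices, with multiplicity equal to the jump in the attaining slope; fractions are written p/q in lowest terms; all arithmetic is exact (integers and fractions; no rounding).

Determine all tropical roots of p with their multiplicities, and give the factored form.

hull edge (i=0, c=7) to (i=1, c=-1): slope -8, span 1
hull edge (i=1, c=-1) to (i=3, c=-6): slope -5/2, span 2
hull edge (i=3, c=-6) to (i=4, c=2): slope 8, span 1
Factored form: p(x) = 2 ⊗ (x ⊕ (-8)) ⊗ (x ⊕ 5/2) ⊗ (x ⊕ 5/2) ⊗ (x ⊕ 8)
Answer: roots = -8 (mult 1), 5/2 (mult 2), 8 (mult 1)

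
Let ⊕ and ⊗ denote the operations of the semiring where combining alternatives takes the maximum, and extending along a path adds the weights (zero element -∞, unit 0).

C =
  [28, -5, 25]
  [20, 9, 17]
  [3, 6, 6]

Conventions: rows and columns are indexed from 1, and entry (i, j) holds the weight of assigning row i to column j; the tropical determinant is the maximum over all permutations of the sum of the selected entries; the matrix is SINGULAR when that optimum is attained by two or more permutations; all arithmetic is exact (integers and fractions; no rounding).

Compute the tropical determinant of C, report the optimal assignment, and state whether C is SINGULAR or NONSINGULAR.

σ = (1, 2, 3): 28 + 9 + 6 = 43
σ = (1, 3, 2): 28 + 17 + 6 = 51
σ = (2, 1, 3): (-5) + 20 + 6 = 21
σ = (2, 3, 1): (-5) + 17 + 3 = 15
σ = (3, 1, 2): 25 + 20 + 6 = 51
σ = (3, 2, 1): 25 + 9 + 3 = 37
Optimal value attained by: σ = (1, 3, 2).
Answer: det⊕(C) = 51; verdict: SINGULAR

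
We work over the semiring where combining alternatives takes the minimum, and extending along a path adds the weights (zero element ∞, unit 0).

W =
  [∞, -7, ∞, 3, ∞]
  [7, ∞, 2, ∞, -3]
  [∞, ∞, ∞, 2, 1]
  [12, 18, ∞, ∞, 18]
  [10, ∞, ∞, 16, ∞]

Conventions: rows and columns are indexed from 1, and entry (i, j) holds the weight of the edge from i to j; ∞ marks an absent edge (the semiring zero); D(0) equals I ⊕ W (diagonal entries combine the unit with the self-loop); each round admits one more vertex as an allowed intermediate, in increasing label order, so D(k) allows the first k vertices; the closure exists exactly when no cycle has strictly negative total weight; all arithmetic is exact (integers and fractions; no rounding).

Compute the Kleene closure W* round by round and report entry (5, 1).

D(0):
  [0, -7, ∞, 3, ∞]
  [7, 0, 2, ∞, -3]
  [∞, ∞, 0, 2, 1]
  [12, 18, ∞, 0, 18]
  [10, ∞, ∞, 16, 0]
D(1):
  [0, -7, ∞, 3, ∞]
  [7, 0, 2, 10, -3]
  [∞, ∞, 0, 2, 1]
  [12, 5, ∞, 0, 18]
  [10, 3, ∞, 13, 0]
D(2):
  [0, -7, -5, 3, -10]
  [7, 0, 2, 10, -3]
  [∞, ∞, 0, 2, 1]
  [12, 5, 7, 0, 2]
  [10, 3, 5, 13, 0]
D(3):
  [0, -7, -5, -3, -10]
  [7, 0, 2, 4, -3]
  [∞, ∞, 0, 2, 1]
  [12, 5, 7, 0, 2]
  [10, 3, 5, 7, 0]
D(4):
  [0, -7, -5, -3, -10]
  [7, 0, 2, 4, -3]
  [14, 7, 0, 2, 1]
  [12, 5, 7, 0, 2]
  [10, 3, 5, 7, 0]
D(5):
  [0, -7, -5, -3, -10]
  [7, 0, 2, 4, -3]
  [11, 4, 0, 2, 1]
  [12, 5, 7, 0, 2]
  [10, 3, 5, 7, 0]
Answer: W*[5][1] = 10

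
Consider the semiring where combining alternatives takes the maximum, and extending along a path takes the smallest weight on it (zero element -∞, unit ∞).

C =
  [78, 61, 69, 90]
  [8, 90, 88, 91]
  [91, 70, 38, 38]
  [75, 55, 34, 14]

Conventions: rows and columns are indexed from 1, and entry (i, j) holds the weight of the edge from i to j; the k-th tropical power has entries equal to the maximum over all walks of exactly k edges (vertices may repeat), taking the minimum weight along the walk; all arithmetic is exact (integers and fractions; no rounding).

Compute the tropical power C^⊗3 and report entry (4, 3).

C^⊗2:
  [78, 69, 69, 78]
  [88, 90, 88, 90]
  [78, 70, 70, 90]
  [75, 61, 69, 75]
C^⊗3:
  [78, 69, 69, 78]
  [88, 90, 88, 90]
  [78, 70, 70, 78]
  [75, 69, 69, 75]
Key observation: the optimum is the walk 4->1->1->3, with weight 75 min 78 min 69 = 69.
Optimal value attained by: walk 4->1->1->3.
Answer: (C^⊗3)[4][3] = 69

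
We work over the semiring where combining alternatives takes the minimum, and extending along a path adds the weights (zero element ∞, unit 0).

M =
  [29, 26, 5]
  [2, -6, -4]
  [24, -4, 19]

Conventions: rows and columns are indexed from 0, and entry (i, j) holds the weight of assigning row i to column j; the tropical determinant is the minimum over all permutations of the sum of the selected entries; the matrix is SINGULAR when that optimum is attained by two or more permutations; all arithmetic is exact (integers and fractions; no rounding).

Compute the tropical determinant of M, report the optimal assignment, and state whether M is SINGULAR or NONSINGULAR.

σ = (0, 1, 2): 29 + (-6) + 19 = 42
σ = (0, 2, 1): 29 + (-4) + (-4) = 21
σ = (1, 0, 2): 26 + 2 + 19 = 47
σ = (1, 2, 0): 26 + (-4) + 24 = 46
σ = (2, 0, 1): 5 + 2 + (-4) = 3
σ = (2, 1, 0): 5 + (-6) + 24 = 23
Optimal value attained by: σ = (2, 0, 1).
Answer: det⊕(M) = 3; verdict: NONSINGULAR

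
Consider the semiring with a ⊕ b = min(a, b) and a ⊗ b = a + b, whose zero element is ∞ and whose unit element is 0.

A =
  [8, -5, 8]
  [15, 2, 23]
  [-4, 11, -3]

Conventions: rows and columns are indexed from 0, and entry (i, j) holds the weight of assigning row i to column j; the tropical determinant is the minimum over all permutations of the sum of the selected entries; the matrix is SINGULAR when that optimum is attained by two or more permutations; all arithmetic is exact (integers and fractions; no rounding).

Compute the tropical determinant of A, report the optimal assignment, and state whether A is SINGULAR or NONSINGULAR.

σ = (0, 1, 2): 8 + 2 + (-3) = 7
σ = (0, 2, 1): 8 + 23 + 11 = 42
σ = (1, 0, 2): (-5) + 15 + (-3) = 7
σ = (1, 2, 0): (-5) + 23 + (-4) = 14
σ = (2, 0, 1): 8 + 15 + 11 = 34
σ = (2, 1, 0): 8 + 2 + (-4) = 6
Optimal value attained by: σ = (2, 1, 0).
Answer: det⊕(A) = 6; verdict: NONSINGULAR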